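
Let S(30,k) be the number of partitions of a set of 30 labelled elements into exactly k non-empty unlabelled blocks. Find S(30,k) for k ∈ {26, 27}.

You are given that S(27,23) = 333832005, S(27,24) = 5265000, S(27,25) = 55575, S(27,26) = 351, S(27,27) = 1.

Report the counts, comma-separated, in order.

843303006, 10359090

r28: T_28,24=24×5265000+333832005=460192005; T_28,25=25×55575+5265000=6654375; T_28,26=26×351+55575=64701; T_28,27=27×1+351=378
r29: T_29,25=25×6654375+460192005=626551380; T_29,26=26×64701+6654375=8336601; T_29,27=27×378+64701=74907
r30: T_30,26=26×8336601+626551380=843303006; T_30,27=27×74907+8336601=10359090
Read S(30,26) = 843303006, S(30,27) = 10359090.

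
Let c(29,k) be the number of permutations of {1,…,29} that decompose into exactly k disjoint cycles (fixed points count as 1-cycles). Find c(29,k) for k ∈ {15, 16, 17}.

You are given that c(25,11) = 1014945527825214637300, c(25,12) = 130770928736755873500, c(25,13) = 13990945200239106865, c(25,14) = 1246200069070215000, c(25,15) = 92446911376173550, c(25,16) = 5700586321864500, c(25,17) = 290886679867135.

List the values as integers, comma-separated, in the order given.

211821088794711294496815, 16532187926098943672490, 1101911578045922391915

r26: T_26,12=25×130770928736755873500+1014945527825214637300=4284218746244111474800; T_26,13=25×13990945200239106865+130770928736755873500=480544558742733545125; T_26,14=25×1246200069070215000+13990945200239106865=45145946926994481865; T_26,15=25×92446911376173550+1246200069070215000=3557372853474553750; T_26,16=25×5700586321864500+92446911376173550=234961569422786050; T_26,17=25×290886679867135+5700586321864500=12972753318542875
r27: T_27,13=26×480544558742733545125+4284218746244111474800=16778377273555183648050; T_27,14=26×45145946926994481865+480544558742733545125=1654339178844590073615; T_27,15=26×3557372853474553750+45145946926994481865=137637641117332879365; T_27,16=26×234961569422786050+3557372853474553750=9666373658466991050; T_27,17=26×12972753318542875+234961569422786050=572253155704900800
r28: T_28,14=27×1654339178844590073615+16778377273555183648050=61445535102359115635655; T_28,15=27×137637641117332879365+1654339178844590073615=5370555489012577816470; T_28,16=27×9666373658466991050+137637641117332879365=398629729895941637715; T_28,17=27×572253155704900800+9666373658466991050=25117208862499312650
r29: T_29,15=28×5370555489012577816470+61445535102359115635655=211821088794711294496815; T_29,16=28×398629729895941637715+5370555489012577816470=16532187926098943672490; T_29,17=28×25117208862499312650+398629729895941637715=1101911578045922391915
Read c(29,15) = 211821088794711294496815, c(29,16) = 16532187926098943672490, c(29,17) = 1101911578045922391915.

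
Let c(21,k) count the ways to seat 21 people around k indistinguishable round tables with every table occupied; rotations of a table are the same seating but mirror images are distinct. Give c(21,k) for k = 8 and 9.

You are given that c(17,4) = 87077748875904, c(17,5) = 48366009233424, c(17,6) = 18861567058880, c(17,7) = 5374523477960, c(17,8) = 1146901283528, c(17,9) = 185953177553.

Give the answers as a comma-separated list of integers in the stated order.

[18] T[18,5]:17*48366009233424+87077748875904=909299905844112 · T[18,6]:17*18861567058880+48366009233424=369012649234384 · T[18,7]:17*5374523477960+18861567058880=110228466184200 · T[18,8]:17*1146901283528+5374523477960=24871845297936 · T[18,9]:17*185953177553+1146901283528=4308105301929
[19] T[19,6]:18*369012649234384+909299905844112=7551527592063024 · T[19,7]:18*110228466184200+369012649234384=2353125040549984 · T[19,8]:18*24871845297936+110228466184200=557921681547048 · T[19,9]:18*4308105301929+24871845297936=102417740732658
[20] T[20,7]:19*2353125040549984+7551527592063024=52260903362512720 · T[20,8]:19*557921681547048+2353125040549984=12953636989943896 · T[20,9]:19*102417740732658+557921681547048=2503858755467550
[21] T[21,8]:20*12953636989943896+52260903362512720=311333643161390640 · T[21,9]:20*2503858755467550+12953636989943896=63030812099294896
Read c(21,8) = 311333643161390640, c(21,9) = 63030812099294896.

311333643161390640, 63030812099294896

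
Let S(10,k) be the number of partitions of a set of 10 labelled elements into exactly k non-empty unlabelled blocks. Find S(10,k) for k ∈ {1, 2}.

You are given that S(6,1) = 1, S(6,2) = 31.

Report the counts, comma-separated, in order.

1, 511

[7] T[7,1]:1*1+0=1 · T[7,2]:2*31+1=63
[8] T[8,1]:1*1+0=1 · T[8,2]:2*63+1=127
[9] T[9,1]:1*1+0=1 · T[9,2]:2*127+1=255
[10] T[10,1]:1*1+0=1 · T[10,2]:2*255+1=511
Read S(10,1) = 1, S(10,2) = 511.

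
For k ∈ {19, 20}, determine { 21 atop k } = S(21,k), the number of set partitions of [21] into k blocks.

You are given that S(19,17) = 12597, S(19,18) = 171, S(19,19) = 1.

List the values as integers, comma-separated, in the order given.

i=20: T(20,18)=12597+18·171=15675 | T(20,19)=171+19·1=190 | T(20,20)=1+20·0=1
i=21: T(21,19)=15675+19·190=19285 | T(21,20)=190+20·1=210
Read S(21,19) = 19285, S(21,20) = 210.

19285, 210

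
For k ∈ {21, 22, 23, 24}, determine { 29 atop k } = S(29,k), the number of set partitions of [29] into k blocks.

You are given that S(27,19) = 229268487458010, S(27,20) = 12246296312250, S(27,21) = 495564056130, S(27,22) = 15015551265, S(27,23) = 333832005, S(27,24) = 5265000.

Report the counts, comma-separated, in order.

949910385013590, 40823077538100, 1347860993700, 33738295500

row 28: T[28][20]=20·12246296312250+229268487458010=474194413703010  T[28][21]=21·495564056130+12246296312250=22653141490980  T[28][22]=22·15015551265+495564056130=825906183960  T[28][23]=23·333832005+15015551265=22693687380  T[28][24]=24·5265000+333832005=460192005
row 29: T[29][21]=21·22653141490980+474194413703010=949910385013590  T[29][22]=22·825906183960+22653141490980=40823077538100  T[29][23]=23·22693687380+825906183960=1347860993700  T[29][24]=24·460192005+22693687380=33738295500
Read S(29,21) = 949910385013590, S(29,22) = 40823077538100, S(29,23) = 1347860993700, S(29,24) = 33738295500.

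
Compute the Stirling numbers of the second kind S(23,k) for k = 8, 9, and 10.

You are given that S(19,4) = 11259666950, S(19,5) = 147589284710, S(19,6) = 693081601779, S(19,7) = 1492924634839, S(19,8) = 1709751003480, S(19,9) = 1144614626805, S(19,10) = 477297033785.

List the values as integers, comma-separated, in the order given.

9741955019900400, 12320068811796900, 9593401297313460

@20  (20,5):147589284710·5+11259666950→749206090500, (20,6):693081601779·6+147589284710→4306078895384, (20,7):1492924634839·7+693081601779→11143554045652, (20,8):1709751003480·8+1492924634839→15170932662679, (20,9):1144614626805·9+1709751003480→12011282644725, (20,10):477297033785·10+1144614626805→5917584964655
@21  (21,6):4306078895384·6+749206090500→26585679462804, (21,7):11143554045652·7+4306078895384→82310957214948, (21,8):15170932662679·8+11143554045652→132511015347084, (21,9):12011282644725·9+15170932662679→123272476465204, (21,10):5917584964655·10+12011282644725→71187132291275
@22  (22,7):82310957214948·7+26585679462804→602762379967440, (22,8):132511015347084·8+82310957214948→1142399079991620, (22,9):123272476465204·9+132511015347084→1241963303533920, (22,10):71187132291275·10+123272476465204→835143799377954
@23  (23,8):1142399079991620·8+602762379967440→9741955019900400, (23,9):1241963303533920·9+1142399079991620→12320068811796900, (23,10):835143799377954·10+1241963303533920→9593401297313460
Read S(23,8) = 9741955019900400, S(23,9) = 12320068811796900, S(23,10) = 9593401297313460.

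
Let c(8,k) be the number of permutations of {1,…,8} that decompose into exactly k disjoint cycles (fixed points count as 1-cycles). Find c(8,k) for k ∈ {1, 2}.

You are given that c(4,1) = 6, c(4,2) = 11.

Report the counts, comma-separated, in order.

r5: T_5,1=4×6+0=24; T_5,2=4×11+6=50
r6: T_6,1=5×24+0=120; T_6,2=5×50+24=274
r7: T_7,1=6×120+0=720; T_7,2=6×274+120=1764
r8: T_8,1=7×720+0=5040; T_8,2=7×1764+720=13068
Read c(8,1) = 5040, c(8,2) = 13068.

5040, 13068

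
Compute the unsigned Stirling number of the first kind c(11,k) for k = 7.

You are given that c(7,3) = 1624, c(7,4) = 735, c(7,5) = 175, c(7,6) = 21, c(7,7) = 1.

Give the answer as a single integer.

r8: T_8,4=7×735+1624=6769; T_8,5=7×175+735=1960; T_8,6=7×21+175=322; T_8,7=7×1+21=28
r9: T_9,5=8×1960+6769=22449; T_9,6=8×322+1960=4536; T_9,7=8×28+322=546
r10: T_10,6=9×4536+22449=63273; T_10,7=9×546+4536=9450
r11: T_11,7=10×9450+63273=157773
Read c(11,7) = 157773.

157773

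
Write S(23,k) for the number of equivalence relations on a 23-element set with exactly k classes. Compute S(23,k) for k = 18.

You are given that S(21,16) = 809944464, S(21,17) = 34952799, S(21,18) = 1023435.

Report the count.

r22: T_22,17=17×34952799+809944464=1404142047; T_22,18=18×1023435+34952799=53374629
r23: T_23,18=18×53374629+1404142047=2364885369
Read S(23,18) = 2364885369.

2364885369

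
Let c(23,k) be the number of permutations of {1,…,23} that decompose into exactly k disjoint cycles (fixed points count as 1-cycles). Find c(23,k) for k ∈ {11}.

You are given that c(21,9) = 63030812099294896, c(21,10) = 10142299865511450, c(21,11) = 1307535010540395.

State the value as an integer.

[22] T[22,10]:21*10142299865511450+63030812099294896=276019109275035346 · T[22,11]:21*1307535010540395+10142299865511450=37600535086859745
[23] T[23,11]:22*37600535086859745+276019109275035346=1103230881185949736
Read c(23,11) = 1103230881185949736.

1103230881185949736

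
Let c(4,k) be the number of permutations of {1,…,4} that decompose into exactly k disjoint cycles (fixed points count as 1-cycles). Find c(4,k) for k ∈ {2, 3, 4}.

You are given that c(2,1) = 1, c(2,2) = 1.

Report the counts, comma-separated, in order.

i=3: T(3,1)=0+2·1=2 | T(3,2)=1+2·1=3 | T(3,3)=1+2·0=1
i=4: T(4,2)=2+3·3=11 | T(4,3)=3+3·1=6 | T(4,4)=1+3·0=1
Read c(4,2) = 11, c(4,3) = 6, c(4,4) = 1.

11, 6, 1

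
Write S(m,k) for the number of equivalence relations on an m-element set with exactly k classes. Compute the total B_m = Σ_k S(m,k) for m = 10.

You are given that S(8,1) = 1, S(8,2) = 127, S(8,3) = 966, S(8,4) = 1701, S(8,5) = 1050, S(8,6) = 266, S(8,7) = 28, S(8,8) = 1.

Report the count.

r9: T_9,1=1×1+0=1; T_9,2=2×127+1=255; T_9,3=3×966+127=3025; T_9,4=4×1701+966=7770; T_9,5=5×1050+1701=6951; T_9,6=6×266+1050=2646; T_9,7=7×28+266=462; T_9,8=8×1+28=36; T_9,9=9×0+1=1
r10: T_10,1=1×1+0=1; T_10,2=2×255+1=511; T_10,3=3×3025+255=9330; T_10,4=4×7770+3025=34105; T_10,5=5×6951+7770=42525; T_10,6=6×2646+6951=22827; T_10,7=7×462+2646=5880; T_10,8=8×36+462=750; T_10,9=9×1+36=45; T_10,10=10×0+1=1
B_10 = ΣS(10,k) = 1+511+9330+34105+42525+22827+5880+750+45+1 = 115975

115975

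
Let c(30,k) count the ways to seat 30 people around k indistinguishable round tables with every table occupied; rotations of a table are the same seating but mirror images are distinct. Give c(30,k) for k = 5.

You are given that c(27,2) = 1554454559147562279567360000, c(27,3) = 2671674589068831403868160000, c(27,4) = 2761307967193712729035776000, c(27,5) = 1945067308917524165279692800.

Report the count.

[28] T[28,3]:27*2671674589068831403868160000+1554454559147562279567360000=73689668464006010184007680000 · T[28,4]:27*2761307967193712729035776000+2671674589068831403868160000=77226989703299075087834112000 · T[28,5]:27*1945067308917524165279692800+2761307967193712729035776000=55278125307966865191587481600
[29] T[29,4]:28*77226989703299075087834112000+73689668464006010184007680000=2236045380156380112643362816000 · T[29,5]:28*55278125307966865191587481600+77226989703299075087834112000=1625014498326371300452283596800
[30] T[30,5]:29*1625014498326371300452283596800+2236045380156380112643362816000=49361465831621147825759587123200
Read c(30,5) = 49361465831621147825759587123200.

49361465831621147825759587123200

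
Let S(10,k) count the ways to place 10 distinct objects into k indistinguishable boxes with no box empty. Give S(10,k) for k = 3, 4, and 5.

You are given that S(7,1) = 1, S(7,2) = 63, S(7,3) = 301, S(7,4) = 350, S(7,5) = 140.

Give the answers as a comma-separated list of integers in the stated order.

i=8: T(8,1)=0+1·1=1 | T(8,2)=1+2·63=127 | T(8,3)=63+3·301=966 | T(8,4)=301+4·350=1701 | T(8,5)=350+5·140=1050
i=9: T(9,2)=1+2·127=255 | T(9,3)=127+3·966=3025 | T(9,4)=966+4·1701=7770 | T(9,5)=1701+5·1050=6951
i=10: T(10,3)=255+3·3025=9330 | T(10,4)=3025+4·7770=34105 | T(10,5)=7770+5·6951=42525
Read S(10,3) = 9330, S(10,4) = 34105, S(10,5) = 42525.

9330, 34105, 42525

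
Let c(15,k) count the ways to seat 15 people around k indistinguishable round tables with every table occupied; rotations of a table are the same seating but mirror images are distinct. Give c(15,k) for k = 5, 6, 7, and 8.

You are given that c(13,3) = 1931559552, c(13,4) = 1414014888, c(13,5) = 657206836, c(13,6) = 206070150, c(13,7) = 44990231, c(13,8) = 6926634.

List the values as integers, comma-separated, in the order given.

159721605680, 56663366760, 14409322928, 2681453775

r14: T_14,4=13×1414014888+1931559552=20313753096; T_14,5=13×657206836+1414014888=9957703756; T_14,6=13×206070150+657206836=3336118786; T_14,7=13×44990231+206070150=790943153; T_14,8=13×6926634+44990231=135036473
r15: T_15,5=14×9957703756+20313753096=159721605680; T_15,6=14×3336118786+9957703756=56663366760; T_15,7=14×790943153+3336118786=14409322928; T_15,8=14×135036473+790943153=2681453775
Read c(15,5) = 159721605680, c(15,6) = 56663366760, c(15,7) = 14409322928, c(15,8) = 2681453775.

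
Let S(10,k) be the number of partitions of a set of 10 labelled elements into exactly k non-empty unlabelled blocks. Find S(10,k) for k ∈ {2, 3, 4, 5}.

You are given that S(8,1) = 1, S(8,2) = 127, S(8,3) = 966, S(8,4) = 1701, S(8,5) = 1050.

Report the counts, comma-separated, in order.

row 9: T[9][1]=1·1+0=1  T[9][2]=2·127+1=255  T[9][3]=3·966+127=3025  T[9][4]=4·1701+966=7770  T[9][5]=5·1050+1701=6951
row 10: T[10][2]=2·255+1=511  T[10][3]=3·3025+255=9330  T[10][4]=4·7770+3025=34105  T[10][5]=5·6951+7770=42525
Read S(10,2) = 511, S(10,3) = 9330, S(10,4) = 34105, S(10,5) = 42525.

511, 9330, 34105, 42525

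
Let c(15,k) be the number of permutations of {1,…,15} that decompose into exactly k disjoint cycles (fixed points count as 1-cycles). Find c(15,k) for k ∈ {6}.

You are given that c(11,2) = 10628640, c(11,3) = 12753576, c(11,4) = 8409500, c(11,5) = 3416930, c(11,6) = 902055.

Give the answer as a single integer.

row 12: T[12][3]=11·12753576+10628640=150917976  T[12][4]=11·8409500+12753576=105258076  T[12][5]=11·3416930+8409500=45995730  T[12][6]=11·902055+3416930=13339535
row 13: T[13][4]=12·105258076+150917976=1414014888  T[13][5]=12·45995730+105258076=657206836  T[13][6]=12·13339535+45995730=206070150
row 14: T[14][5]=13·657206836+1414014888=9957703756  T[14][6]=13·206070150+657206836=3336118786
row 15: T[15][6]=14·3336118786+9957703756=56663366760
Read c(15,6) = 56663366760.

56663366760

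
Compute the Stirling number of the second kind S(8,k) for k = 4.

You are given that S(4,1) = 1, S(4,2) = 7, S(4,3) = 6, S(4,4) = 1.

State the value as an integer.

1701

[5] T[5,1]:1*1+0=1 · T[5,2]:2*7+1=15 · T[5,3]:3*6+7=25 · T[5,4]:4*1+6=10
[6] T[6,2]:2*15+1=31 · T[6,3]:3*25+15=90 · T[6,4]:4*10+25=65
[7] T[7,3]:3*90+31=301 · T[7,4]:4*65+90=350
[8] T[8,4]:4*350+301=1701
Read S(8,4) = 1701.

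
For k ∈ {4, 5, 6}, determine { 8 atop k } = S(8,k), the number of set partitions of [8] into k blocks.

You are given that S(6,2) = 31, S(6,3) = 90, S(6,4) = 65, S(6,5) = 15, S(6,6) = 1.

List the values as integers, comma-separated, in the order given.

@7  (7,3):90·3+31→301, (7,4):65·4+90→350, (7,5):15·5+65→140, (7,6):1·6+15→21
@8  (8,4):350·4+301→1701, (8,5):140·5+350→1050, (8,6):21·6+140→266
Read S(8,4) = 1701, S(8,5) = 1050, S(8,6) = 266.

1701, 1050, 266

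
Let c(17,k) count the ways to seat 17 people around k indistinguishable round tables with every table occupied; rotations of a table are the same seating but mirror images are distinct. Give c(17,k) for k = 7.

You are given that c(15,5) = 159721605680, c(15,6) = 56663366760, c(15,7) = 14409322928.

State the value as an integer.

r16: T_16,6=15×56663366760+159721605680=1009672107080; T_16,7=15×14409322928+56663366760=272803210680
r17: T_17,7=16×272803210680+1009672107080=5374523477960
Read c(17,7) = 5374523477960.

5374523477960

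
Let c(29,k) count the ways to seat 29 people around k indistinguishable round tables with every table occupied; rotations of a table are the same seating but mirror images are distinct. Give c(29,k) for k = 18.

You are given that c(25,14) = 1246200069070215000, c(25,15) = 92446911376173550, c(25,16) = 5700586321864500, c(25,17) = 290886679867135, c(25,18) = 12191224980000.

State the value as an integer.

62656135265695354110

[26] T[26,15]:25*92446911376173550+1246200069070215000=3557372853474553750 · T[26,16]:25*5700586321864500+92446911376173550=234961569422786050 · T[26,17]:25*290886679867135+5700586321864500=12972753318542875 · T[26,18]:25*12191224980000+290886679867135=595667304367135
[27] T[27,16]:26*234961569422786050+3557372853474553750=9666373658466991050 · T[27,17]:26*12972753318542875+234961569422786050=572253155704900800 · T[27,18]:26*595667304367135+12972753318542875=28460103232088385
[28] T[28,17]:27*572253155704900800+9666373658466991050=25117208862499312650 · T[28,18]:27*28460103232088385+572253155704900800=1340675942971287195
[29] T[29,18]:28*1340675942971287195+25117208862499312650=62656135265695354110
Read c(29,18) = 62656135265695354110.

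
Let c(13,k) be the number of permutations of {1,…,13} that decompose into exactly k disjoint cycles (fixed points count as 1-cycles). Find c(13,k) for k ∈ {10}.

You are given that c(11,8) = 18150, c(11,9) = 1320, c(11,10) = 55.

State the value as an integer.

55770

[12] T[12,9]:11*1320+18150=32670 · T[12,10]:11*55+1320=1925
[13] T[13,10]:12*1925+32670=55770
Read c(13,10) = 55770.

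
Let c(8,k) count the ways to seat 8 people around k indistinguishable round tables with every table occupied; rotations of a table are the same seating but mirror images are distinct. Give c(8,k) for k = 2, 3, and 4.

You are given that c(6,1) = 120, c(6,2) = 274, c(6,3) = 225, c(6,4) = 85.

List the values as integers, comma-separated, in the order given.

@7  (7,1):120·6+0→720, (7,2):274·6+120→1764, (7,3):225·6+274→1624, (7,4):85·6+225→735
@8  (8,2):1764·7+720→13068, (8,3):1624·7+1764→13132, (8,4):735·7+1624→6769
Read c(8,2) = 13068, c(8,3) = 13132, c(8,4) = 6769.

13068, 13132, 6769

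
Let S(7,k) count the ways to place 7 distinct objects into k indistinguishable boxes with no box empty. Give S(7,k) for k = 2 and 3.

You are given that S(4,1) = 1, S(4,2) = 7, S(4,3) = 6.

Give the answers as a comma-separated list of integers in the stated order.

r5: T_5,1=1×1+0=1; T_5,2=2×7+1=15; T_5,3=3×6+7=25
r6: T_6,1=1×1+0=1; T_6,2=2×15+1=31; T_6,3=3×25+15=90
r7: T_7,2=2×31+1=63; T_7,3=3×90+31=301
Read S(7,2) = 63, S(7,3) = 301.

63, 301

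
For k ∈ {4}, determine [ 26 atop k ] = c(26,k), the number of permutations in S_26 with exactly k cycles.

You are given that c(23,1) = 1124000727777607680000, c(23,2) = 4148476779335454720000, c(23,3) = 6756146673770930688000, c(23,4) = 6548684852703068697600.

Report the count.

[24] T[24,2]:23*4148476779335454720000+1124000727777607680000=96538966652493066240000 · T[24,3]:23*6756146673770930688000+4148476779335454720000=159539850276066860544000 · T[24,4]:23*6548684852703068697600+6756146673770930688000=157375898285941510732800
[25] T[25,3]:24*159539850276066860544000+96538966652493066240000=3925495373278097719296000 · T[25,4]:24*157375898285941510732800+159539850276066860544000=3936561409138663118131200
[26] T[26,4]:25*3936561409138663118131200+3925495373278097719296000=102339530601744675672576000
Read c(26,4) = 102339530601744675672576000.

102339530601744675672576000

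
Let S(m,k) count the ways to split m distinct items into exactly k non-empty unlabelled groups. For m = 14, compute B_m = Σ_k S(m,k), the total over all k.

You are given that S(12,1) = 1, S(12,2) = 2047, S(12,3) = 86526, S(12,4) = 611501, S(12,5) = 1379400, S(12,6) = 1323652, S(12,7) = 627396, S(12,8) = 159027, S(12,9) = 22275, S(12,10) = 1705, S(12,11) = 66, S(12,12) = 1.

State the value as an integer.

r13: T_13,1=1×1+0=1; T_13,2=2×2047+1=4095; T_13,3=3×86526+2047=261625; T_13,4=4×611501+86526=2532530; T_13,5=5×1379400+611501=7508501; T_13,6=6×1323652+1379400=9321312; T_13,7=7×627396+1323652=5715424; T_13,8=8×159027+627396=1899612; T_13,9=9×22275+159027=359502; T_13,10=10×1705+22275=39325; T_13,11=11×66+1705=2431; T_13,12=12×1+66=78; T_13,13=13×0+1=1
r14: T_14,1=1×1+0=1; T_14,2=2×4095+1=8191; T_14,3=3×261625+4095=788970; T_14,4=4×2532530+261625=10391745; T_14,5=5×7508501+2532530=40075035; T_14,6=6×9321312+7508501=63436373; T_14,7=7×5715424+9321312=49329280; T_14,8=8×1899612+5715424=20912320; T_14,9=9×359502+1899612=5135130; T_14,10=10×39325+359502=752752; T_14,11=11×2431+39325=66066; T_14,12=12×78+2431=3367; T_14,13=13×1+78=91; T_14,14=14×0+1=1
B_14 = ΣS(14,k) = 1+8191+788970+10391745+40075035+63436373+49329280+20912320+5135130+752752+66066+3367+91+1 = 190899322

190899322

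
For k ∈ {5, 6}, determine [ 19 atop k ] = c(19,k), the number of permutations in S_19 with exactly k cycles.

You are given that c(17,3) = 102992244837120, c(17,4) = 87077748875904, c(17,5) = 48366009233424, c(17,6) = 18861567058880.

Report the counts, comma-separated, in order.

17950712280921504, 7551527592063024

[18] T[18,4]:17*87077748875904+102992244837120=1583313975727488 · T[18,5]:17*48366009233424+87077748875904=909299905844112 · T[18,6]:17*18861567058880+48366009233424=369012649234384
[19] T[19,5]:18*909299905844112+1583313975727488=17950712280921504 · T[19,6]:18*369012649234384+909299905844112=7551527592063024
Read c(19,5) = 17950712280921504, c(19,6) = 7551527592063024.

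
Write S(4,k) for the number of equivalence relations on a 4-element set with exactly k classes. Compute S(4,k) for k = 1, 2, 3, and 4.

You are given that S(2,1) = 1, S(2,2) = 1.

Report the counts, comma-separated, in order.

1, 7, 6, 1

@3  (3,1):1·1+0→1, (3,2):1·2+1→3, (3,3):0·3+1→1
@4  (4,1):1·1+0→1, (4,2):3·2+1→7, (4,3):1·3+3→6, (4,4):0·4+1→1
Read S(4,1) = 1, S(4,2) = 7, S(4,3) = 6, S(4,4) = 1.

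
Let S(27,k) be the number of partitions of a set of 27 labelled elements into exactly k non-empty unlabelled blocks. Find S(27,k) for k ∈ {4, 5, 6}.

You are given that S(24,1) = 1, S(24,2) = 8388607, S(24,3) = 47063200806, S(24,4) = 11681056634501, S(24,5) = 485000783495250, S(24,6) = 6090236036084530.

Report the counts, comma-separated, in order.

[25] T[25,2]:2*8388607+1=16777215 · T[25,3]:3*47063200806+8388607=141197991025 · T[25,4]:4*11681056634501+47063200806=46771289738810 · T[25,5]:5*485000783495250+11681056634501=2436684974110751 · T[25,6]:6*6090236036084530+485000783495250=37026417000002430
[26] T[26,3]:3*141197991025+16777215=423610750290 · T[26,4]:4*46771289738810+141197991025=187226356946265 · T[26,5]:5*2436684974110751+46771289738810=12230196160292565 · T[26,6]:6*37026417000002430+2436684974110751=224595186974125331
[27] T[27,4]:4*187226356946265+423610750290=749329038535350 · T[27,5]:5*12230196160292565+187226356946265=61338207158409090 · T[27,6]:6*224595186974125331+12230196160292565=1359801318005044551
Read S(27,4) = 749329038535350, S(27,5) = 61338207158409090, S(27,6) = 1359801318005044551.

749329038535350, 61338207158409090, 1359801318005044551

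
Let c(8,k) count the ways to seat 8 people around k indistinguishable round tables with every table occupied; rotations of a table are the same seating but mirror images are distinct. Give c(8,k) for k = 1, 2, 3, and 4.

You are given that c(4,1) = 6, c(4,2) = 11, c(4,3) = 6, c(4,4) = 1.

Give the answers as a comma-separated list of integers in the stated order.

5040, 13068, 13132, 6769

row 5: T[5][1]=4·6+0=24  T[5][2]=4·11+6=50  T[5][3]=4·6+11=35  T[5][4]=4·1+6=10
row 6: T[6][1]=5·24+0=120  T[6][2]=5·50+24=274  T[6][3]=5·35+50=225  T[6][4]=5·10+35=85
row 7: T[7][1]=6·120+0=720  T[7][2]=6·274+120=1764  T[7][3]=6·225+274=1624  T[7][4]=6·85+225=735
row 8: T[8][1]=7·720+0=5040  T[8][2]=7·1764+720=13068  T[8][3]=7·1624+1764=13132  T[8][4]=7·735+1624=6769
Read c(8,1) = 5040, c(8,2) = 13068, c(8,3) = 13132, c(8,4) = 6769.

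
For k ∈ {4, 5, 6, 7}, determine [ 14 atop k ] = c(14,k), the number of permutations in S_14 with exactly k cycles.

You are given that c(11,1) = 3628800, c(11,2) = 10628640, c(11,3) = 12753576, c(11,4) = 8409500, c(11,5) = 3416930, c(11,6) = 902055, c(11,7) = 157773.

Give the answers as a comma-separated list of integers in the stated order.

20313753096, 9957703756, 3336118786, 790943153

@12  (12,2):10628640·11+3628800→120543840, (12,3):12753576·11+10628640→150917976, (12,4):8409500·11+12753576→105258076, (12,5):3416930·11+8409500→45995730, (12,6):902055·11+3416930→13339535, (12,7):157773·11+902055→2637558
@13  (13,3):150917976·12+120543840→1931559552, (13,4):105258076·12+150917976→1414014888, (13,5):45995730·12+105258076→657206836, (13,6):13339535·12+45995730→206070150, (13,7):2637558·12+13339535→44990231
@14  (14,4):1414014888·13+1931559552→20313753096, (14,5):657206836·13+1414014888→9957703756, (14,6):206070150·13+657206836→3336118786, (14,7):44990231·13+206070150→790943153
Read c(14,4) = 20313753096, c(14,5) = 9957703756, c(14,6) = 3336118786, c(14,7) = 790943153.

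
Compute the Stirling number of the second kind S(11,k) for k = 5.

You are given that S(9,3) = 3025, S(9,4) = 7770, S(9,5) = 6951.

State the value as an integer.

246730

@10  (10,4):7770·4+3025→34105, (10,5):6951·5+7770→42525
@11  (11,5):42525·5+34105→246730
Read S(11,5) = 246730.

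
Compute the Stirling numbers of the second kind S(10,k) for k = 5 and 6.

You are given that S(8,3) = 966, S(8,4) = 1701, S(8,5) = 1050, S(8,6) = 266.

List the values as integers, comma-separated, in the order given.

42525, 22827

r9: T_9,4=4×1701+966=7770; T_9,5=5×1050+1701=6951; T_9,6=6×266+1050=2646
r10: T_10,5=5×6951+7770=42525; T_10,6=6×2646+6951=22827
Read S(10,5) = 42525, S(10,6) = 22827.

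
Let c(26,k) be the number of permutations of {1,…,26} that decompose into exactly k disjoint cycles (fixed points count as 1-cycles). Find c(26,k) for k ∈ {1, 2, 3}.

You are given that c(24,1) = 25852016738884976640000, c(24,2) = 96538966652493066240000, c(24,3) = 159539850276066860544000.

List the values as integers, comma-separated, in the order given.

@25  (25,1):25852016738884976640000·24+0→620448401733239439360000, (25,2):96538966652493066240000·24+25852016738884976640000→2342787216398718566400000, (25,3):159539850276066860544000·24+96538966652493066240000→3925495373278097719296000
@26  (26,1):620448401733239439360000·25+0→15511210043330985984000000, (26,2):2342787216398718566400000·25+620448401733239439360000→59190128811701203599360000, (26,3):3925495373278097719296000·25+2342787216398718566400000→100480171548351161548800000
Read c(26,1) = 15511210043330985984000000, c(26,2) = 59190128811701203599360000, c(26,3) = 100480171548351161548800000.

15511210043330985984000000, 59190128811701203599360000, 100480171548351161548800000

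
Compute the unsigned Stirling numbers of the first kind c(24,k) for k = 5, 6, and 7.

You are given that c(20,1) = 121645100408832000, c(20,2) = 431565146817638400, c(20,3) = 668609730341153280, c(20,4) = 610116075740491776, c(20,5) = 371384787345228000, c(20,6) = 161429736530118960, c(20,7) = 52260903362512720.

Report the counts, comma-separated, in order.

row 21: T[21][2]=20·431565146817638400+121645100408832000=8752948036761600000  T[21][3]=20·668609730341153280+431565146817638400=13803759753640704000  T[21][4]=20·610116075740491776+668609730341153280=12870931245150988800  T[21][5]=20·371384787345228000+610116075740491776=8037811822645051776  T[21][6]=20·161429736530118960+371384787345228000=3599979517947607200  T[21][7]=20·52260903362512720+161429736530118960=1206647803780373360
row 22: T[22][3]=21·13803759753640704000+8752948036761600000=298631902863216384000  T[22][4]=21·12870931245150988800+13803759753640704000=284093315901811468800  T[22][5]=21·8037811822645051776+12870931245150988800=181664979520697076096  T[22][6]=21·3599979517947607200+8037811822645051776=83637381699544802976  T[22][7]=21·1206647803780373360+3599979517947607200=28939583397335447760
row 23: T[23][4]=22·284093315901811468800+298631902863216384000=6548684852703068697600  T[23][5]=22·181664979520697076096+284093315901811468800=4280722865357147142912  T[23][6]=22·83637381699544802976+181664979520697076096=2021687376910682741568  T[23][7]=22·28939583397335447760+83637381699544802976=720308216440924653696
row 24: T[24][5]=23·4280722865357147142912+6548684852703068697600=105005310755917452984576  T[24][6]=23·2021687376910682741568+4280722865357147142912=50779532534302850198976  T[24][7]=23·720308216440924653696+2021687376910682741568=18588776355051949776576
Read c(24,5) = 105005310755917452984576, c(24,6) = 50779532534302850198976, c(24,7) = 18588776355051949776576.

105005310755917452984576, 50779532534302850198976, 18588776355051949776576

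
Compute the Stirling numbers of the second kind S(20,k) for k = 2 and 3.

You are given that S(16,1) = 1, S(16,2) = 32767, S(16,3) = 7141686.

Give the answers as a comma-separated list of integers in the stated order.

r17: T_17,1=1×1+0=1; T_17,2=2×32767+1=65535; T_17,3=3×7141686+32767=21457825
r18: T_18,1=1×1+0=1; T_18,2=2×65535+1=131071; T_18,3=3×21457825+65535=64439010
r19: T_19,1=1×1+0=1; T_19,2=2×131071+1=262143; T_19,3=3×64439010+131071=193448101
r20: T_20,2=2×262143+1=524287; T_20,3=3×193448101+262143=580606446
Read S(20,2) = 524287, S(20,3) = 580606446.

524287, 580606446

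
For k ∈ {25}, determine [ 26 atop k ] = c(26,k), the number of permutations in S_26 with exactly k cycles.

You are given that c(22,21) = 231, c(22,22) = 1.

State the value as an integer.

r23: T_23,22=22×1+231=253; T_23,23=22×0+1=1
r24: T_24,23=23×1+253=276; T_24,24=23×0+1=1
r25: T_25,24=24×1+276=300; T_25,25=24×0+1=1
r26: T_26,25=25×1+300=325
Read c(26,25) = 325.

325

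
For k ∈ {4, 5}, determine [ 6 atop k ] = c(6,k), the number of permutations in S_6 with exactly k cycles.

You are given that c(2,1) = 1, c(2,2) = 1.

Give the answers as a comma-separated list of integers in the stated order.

[3] T[3,1]:2*1+0=2 · T[3,2]:2*1+1=3 · T[3,3]:2*0+1=1
[4] T[4,2]:3*3+2=11 · T[4,3]:3*1+3=6 · T[4,4]:3*0+1=1
[5] T[5,3]:4*6+11=35 · T[5,4]:4*1+6=10 · T[5,5]:4*0+1=1
[6] T[6,4]:5*10+35=85 · T[6,5]:5*1+10=15
Read c(6,4) = 85, c(6,5) = 15.

85, 15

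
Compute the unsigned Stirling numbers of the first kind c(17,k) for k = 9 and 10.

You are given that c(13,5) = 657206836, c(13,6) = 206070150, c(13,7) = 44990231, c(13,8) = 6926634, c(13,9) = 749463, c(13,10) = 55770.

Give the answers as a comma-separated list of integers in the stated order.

185953177553, 23057159840

r14: T_14,6=13×206070150+657206836=3336118786; T_14,7=13×44990231+206070150=790943153; T_14,8=13×6926634+44990231=135036473; T_14,9=13×749463+6926634=16669653; T_14,10=13×55770+749463=1474473
r15: T_15,7=14×790943153+3336118786=14409322928; T_15,8=14×135036473+790943153=2681453775; T_15,9=14×16669653+135036473=368411615; T_15,10=14×1474473+16669653=37312275
r16: T_16,8=15×2681453775+14409322928=54631129553; T_16,9=15×368411615+2681453775=8207628000; T_16,10=15×37312275+368411615=928095740
r17: T_17,9=16×8207628000+54631129553=185953177553; T_17,10=16×928095740+8207628000=23057159840
Read c(17,9) = 185953177553, c(17,10) = 23057159840.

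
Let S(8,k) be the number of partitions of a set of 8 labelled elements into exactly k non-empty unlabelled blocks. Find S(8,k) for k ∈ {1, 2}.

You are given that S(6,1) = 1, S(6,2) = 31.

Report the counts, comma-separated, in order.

@7  (7,1):1·1+0→1, (7,2):31·2+1→63
@8  (8,1):1·1+0→1, (8,2):63·2+1→127
Read S(8,1) = 1, S(8,2) = 127.

1, 127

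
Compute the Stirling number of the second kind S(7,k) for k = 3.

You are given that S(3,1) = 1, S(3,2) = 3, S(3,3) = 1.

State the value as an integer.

[4] T[4,1]:1*1+0=1 · T[4,2]:2*3+1=7 · T[4,3]:3*1+3=6
[5] T[5,1]:1*1+0=1 · T[5,2]:2*7+1=15 · T[5,3]:3*6+7=25
[6] T[6,2]:2*15+1=31 · T[6,3]:3*25+15=90
[7] T[7,3]:3*90+31=301
Read S(7,3) = 301.

301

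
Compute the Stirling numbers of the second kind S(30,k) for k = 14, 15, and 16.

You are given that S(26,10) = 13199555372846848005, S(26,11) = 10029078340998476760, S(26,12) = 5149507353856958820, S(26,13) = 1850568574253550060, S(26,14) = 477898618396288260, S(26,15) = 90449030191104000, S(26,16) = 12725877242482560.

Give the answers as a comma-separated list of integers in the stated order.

i=27: T(27,11)=13199555372846848005+11·10029078340998476760=123519417123830092365 | T(27,12)=10029078340998476760+12·5149507353856958820=71823166587281982600 | T(27,13)=5149507353856958820+13·1850568574253550060=29206898819153109600 | T(27,14)=1850568574253550060+14·477898618396288260=8541149231801585700 | T(27,15)=477898618396288260+15·90449030191104000=1834634071262848260 | T(27,16)=90449030191104000+16·12725877242482560=294063066070824960
i=28: T(28,12)=123519417123830092365+12·71823166587281982600=985397416171213883565 | T(28,13)=71823166587281982600+13·29206898819153109600=451512851236272407400 | T(28,14)=29206898819153109600+14·8541149231801585700=148782988064375309400 | T(28,15)=8541149231801585700+15·1834634071262848260=36060660300744309600 | T(28,16)=1834634071262848260+16·294063066070824960=6539643128396047620
i=29: T(29,13)=985397416171213883565+13·451512851236272407400=6855064482242755179765 | T(29,14)=451512851236272407400+14·148782988064375309400=2534474684137526739000 | T(29,15)=148782988064375309400+15·36060660300744309600=689692892575539953400 | T(29,16)=36060660300744309600+16·6539643128396047620=140694950355081071520
i=30: T(30,14)=6855064482242755179765+14·2534474684137526739000=42337710060168129525765 | T(30,15)=2534474684137526739000+15·689692892575539953400=12879868072770626040000 | T(30,16)=689692892575539953400+16·140694950355081071520=2940812098256837097720
Read S(30,14) = 42337710060168129525765, S(30,15) = 12879868072770626040000, S(30,16) = 2940812098256837097720.

42337710060168129525765, 12879868072770626040000, 2940812098256837097720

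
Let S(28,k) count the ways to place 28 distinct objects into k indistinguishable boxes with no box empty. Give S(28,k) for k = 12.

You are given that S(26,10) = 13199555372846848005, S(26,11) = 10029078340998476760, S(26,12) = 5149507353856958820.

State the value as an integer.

985397416171213883565

r27: T_27,11=11×10029078340998476760+13199555372846848005=123519417123830092365; T_27,12=12×5149507353856958820+10029078340998476760=71823166587281982600
r28: T_28,12=12×71823166587281982600+123519417123830092365=985397416171213883565
Read S(28,12) = 985397416171213883565.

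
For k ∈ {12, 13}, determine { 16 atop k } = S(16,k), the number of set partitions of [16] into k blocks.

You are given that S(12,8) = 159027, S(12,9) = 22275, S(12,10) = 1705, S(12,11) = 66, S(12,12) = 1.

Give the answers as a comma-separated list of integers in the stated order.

2757118, 165620

i=13: T(13,9)=159027+9·22275=359502 | T(13,10)=22275+10·1705=39325 | T(13,11)=1705+11·66=2431 | T(13,12)=66+12·1=78 | T(13,13)=1+13·0=1
i=14: T(14,10)=359502+10·39325=752752 | T(14,11)=39325+11·2431=66066 | T(14,12)=2431+12·78=3367 | T(14,13)=78+13·1=91
i=15: T(15,11)=752752+11·66066=1479478 | T(15,12)=66066+12·3367=106470 | T(15,13)=3367+13·91=4550
i=16: T(16,12)=1479478+12·106470=2757118 | T(16,13)=106470+13·4550=165620
Read S(16,12) = 2757118, S(16,13) = 165620.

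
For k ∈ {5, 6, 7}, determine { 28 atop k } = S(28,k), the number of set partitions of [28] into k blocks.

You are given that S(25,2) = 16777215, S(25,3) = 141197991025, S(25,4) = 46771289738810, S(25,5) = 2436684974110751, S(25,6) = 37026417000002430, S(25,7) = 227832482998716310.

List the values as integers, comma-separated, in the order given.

row 26: T[26][3]=3·141197991025+16777215=423610750290  T[26][4]=4·46771289738810+141197991025=187226356946265  T[26][5]=5·2436684974110751+46771289738810=12230196160292565  T[26][6]=6·37026417000002430+2436684974110751=224595186974125331  T[26][7]=7·227832482998716310+37026417000002430=1631853797991016600
row 27: T[27][4]=4·187226356946265+423610750290=749329038535350  T[27][5]=5·12230196160292565+187226356946265=61338207158409090  T[27][6]=6·224595186974125331+12230196160292565=1359801318005044551  T[27][7]=7·1631853797991016600+224595186974125331=11647571772911241531
row 28: T[28][5]=5·61338207158409090+749329038535350=307440364830580800  T[28][6]=6·1359801318005044551+61338207158409090=8220146115188676396  T[28][7]=7·11647571772911241531+1359801318005044551=82892803728383735268
Read S(28,5) = 307440364830580800, S(28,6) = 8220146115188676396, S(28,7) = 82892803728383735268.

307440364830580800, 8220146115188676396, 82892803728383735268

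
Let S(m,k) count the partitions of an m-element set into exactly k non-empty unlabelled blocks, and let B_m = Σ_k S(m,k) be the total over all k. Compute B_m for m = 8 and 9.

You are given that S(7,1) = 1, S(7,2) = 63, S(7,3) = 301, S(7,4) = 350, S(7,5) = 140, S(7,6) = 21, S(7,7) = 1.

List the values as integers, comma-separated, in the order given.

@8  (8,1):1·1+0→1, (8,2):63·2+1→127, (8,3):301·3+63→966, (8,4):350·4+301→1701, (8,5):140·5+350→1050, (8,6):21·6+140→266, (8,7):1·7+21→28, (8,8):0·8+1→1
@9  (9,1):1·1+0→1, (9,2):127·2+1→255, (9,3):966·3+127→3025, (9,4):1701·4+966→7770, (9,5):1050·5+1701→6951, (9,6):266·6+1050→2646, (9,7):28·7+266→462, (9,8):1·8+28→36, (9,9):0·9+1→1
B_8 = ΣS(8,k) = 1+127+966+1701+1050+266+28+1 = 4140
B_9 = ΣS(9,k) = 1+255+3025+7770+6951+2646+462+36+1 = 21147

4140, 21147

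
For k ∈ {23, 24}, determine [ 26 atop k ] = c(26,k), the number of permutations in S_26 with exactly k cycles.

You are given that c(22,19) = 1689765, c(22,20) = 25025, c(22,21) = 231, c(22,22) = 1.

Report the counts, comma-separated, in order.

4858750, 50050

row 23: T[23][20]=22·25025+1689765=2240315  T[23][21]=22·231+25025=30107  T[23][22]=22·1+231=253  T[23][23]=22·0+1=1
row 24: T[24][21]=23·30107+2240315=2932776  T[24][22]=23·253+30107=35926  T[24][23]=23·1+253=276  T[24][24]=23·0+1=1
row 25: T[25][22]=24·35926+2932776=3795000  T[25][23]=24·276+35926=42550  T[25][24]=24·1+276=300
row 26: T[26][23]=25·42550+3795000=4858750  T[26][24]=25·300+42550=50050
Read c(26,23) = 4858750, c(26,24) = 50050.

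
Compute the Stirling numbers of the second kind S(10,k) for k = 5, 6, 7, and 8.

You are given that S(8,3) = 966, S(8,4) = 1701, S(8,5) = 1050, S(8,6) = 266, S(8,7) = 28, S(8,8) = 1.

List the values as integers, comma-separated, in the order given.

@9  (9,4):1701·4+966→7770, (9,5):1050·5+1701→6951, (9,6):266·6+1050→2646, (9,7):28·7+266→462, (9,8):1·8+28→36
@10  (10,5):6951·5+7770→42525, (10,6):2646·6+6951→22827, (10,7):462·7+2646→5880, (10,8):36·8+462→750
Read S(10,5) = 42525, S(10,6) = 22827, S(10,7) = 5880, S(10,8) = 750.

42525, 22827, 5880, 750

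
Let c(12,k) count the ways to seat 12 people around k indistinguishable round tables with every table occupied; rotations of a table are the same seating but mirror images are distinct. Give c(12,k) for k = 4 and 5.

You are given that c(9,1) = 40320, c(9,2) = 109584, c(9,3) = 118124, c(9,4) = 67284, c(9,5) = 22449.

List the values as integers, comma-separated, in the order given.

[10] T[10,2]:9*109584+40320=1026576 · T[10,3]:9*118124+109584=1172700 · T[10,4]:9*67284+118124=723680 · T[10,5]:9*22449+67284=269325
[11] T[11,3]:10*1172700+1026576=12753576 · T[11,4]:10*723680+1172700=8409500 · T[11,5]:10*269325+723680=3416930
[12] T[12,4]:11*8409500+12753576=105258076 · T[12,5]:11*3416930+8409500=45995730
Read c(12,4) = 105258076, c(12,5) = 45995730.

105258076, 45995730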